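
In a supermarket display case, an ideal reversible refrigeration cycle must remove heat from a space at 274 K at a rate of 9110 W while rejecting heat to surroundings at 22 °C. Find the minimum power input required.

T_H = 22 °C → 22 + 273.15 = 295.15 K.
For a reversible refrigerator, COP_R = T_C/(T_H − T_C) = 274.00/21.15 = 12.9551.
W = Q_C/COP_R = 9110/12.9551 = 703 W.

Ẇ_in ≈ 703 W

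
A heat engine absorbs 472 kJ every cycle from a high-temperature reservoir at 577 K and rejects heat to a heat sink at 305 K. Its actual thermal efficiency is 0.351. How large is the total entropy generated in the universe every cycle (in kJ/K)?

ΔS_univ ≈ 0.186 kJ/K

W = η·Q_H = 0.351 × 472 = 165.7 kJ, so Q_C = Q_H − W = 306.3 kJ.
Entropy balance on the reservoirs: −Q_H/T_H = -0.8180 kJ/K, +Q_C/T_C = 1.004 kJ/K.
ΔS_univ = −Q_H/T_H + Q_C/T_C = 0.186 kJ/K (> 0, since η = 0.351 < η_Carnot = 0.471).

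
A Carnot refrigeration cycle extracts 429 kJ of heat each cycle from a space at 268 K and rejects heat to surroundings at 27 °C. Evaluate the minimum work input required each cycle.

W_in ≈ 51.46 kJ

T_H = 27 °C → 27 + 273.15 = 300.15 K.
For a reversible refrigerator, COP_R = T_C/(T_H − T_C) = 268.00/32.15 = 8.3359.
W = Q_C/COP_R = 429/8.3359 = 51.46 kJ.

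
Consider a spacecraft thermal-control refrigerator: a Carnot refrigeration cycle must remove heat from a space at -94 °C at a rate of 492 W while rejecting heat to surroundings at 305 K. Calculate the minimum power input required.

T_C = -94 °C → -94 + 273.15 = 179.15 K.
The reversible coefficient of performance is COP_R = T_C/(T_H − T_C) = 179.15/125.85 = 1.4235.
W = Q_C/COP_R = 492/1.4235 = 346 W.

Ẇ_in ≈ 346 W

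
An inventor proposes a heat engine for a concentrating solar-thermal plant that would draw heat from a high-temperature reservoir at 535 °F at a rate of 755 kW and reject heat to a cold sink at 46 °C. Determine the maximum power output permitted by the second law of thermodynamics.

T_H = 535 °F → (535 − 32) × 5/9 = 279.44 °C = 552.59 K.
T_C = 46 °C → 46 + 273.15 = 319.15 K.
By the Carnot theorem, η_max = 1 − T_C/T_H = 1 − 319.15/552.59 = 0.4225.
W_max = η_max · Q_H = 0.4225 × 755 = 319 kW.

Ẇ_max ≈ 319 kW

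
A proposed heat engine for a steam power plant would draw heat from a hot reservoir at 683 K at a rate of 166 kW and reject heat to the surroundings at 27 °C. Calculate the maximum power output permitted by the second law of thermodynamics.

T_C = 27 °C → 27 + 273.15 = 300.15 K.
By the Carnot theorem, η_max = 1 − T_C/T_H = 1 − 300.15/683.00 = 0.5605.
W_max = η_max · Q_H = 0.5605 × 166 = 93.0 kW.

Ẇ_max ≈ 93.0 kW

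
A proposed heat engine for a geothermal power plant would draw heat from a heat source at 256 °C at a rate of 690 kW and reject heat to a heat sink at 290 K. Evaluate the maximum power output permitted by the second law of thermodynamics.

Ẇ_max ≈ 312 kW

T_H = 256 °C → 256 + 273.15 = 529.15 K.
By the Carnot theorem, η_max = 1 − T_C/T_H = 1 − 290.00/529.15 = 0.4520.
W_max = η_max · Q_H = 0.4520 × 690 = 312 kW.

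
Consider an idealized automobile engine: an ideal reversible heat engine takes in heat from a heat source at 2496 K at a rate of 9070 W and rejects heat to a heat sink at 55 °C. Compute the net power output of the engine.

T_C = 55 °C → 55 + 273.15 = 328.15 K.
For a reversible engine, η = 1 − T_C/T_H = 1 − 328.15/2496.00 = 0.8685.
W = η·Q_H = 0.8685 × 9070 = 7880 W.

Ẇ ≈ 7880 W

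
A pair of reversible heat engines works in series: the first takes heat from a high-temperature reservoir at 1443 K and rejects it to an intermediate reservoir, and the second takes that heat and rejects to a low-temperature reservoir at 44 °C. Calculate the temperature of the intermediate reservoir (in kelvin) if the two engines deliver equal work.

T_C = 44 °C → 44 + 273.15 = 317.15 K.
For reversible stages Q_m = Q_H·(T_m/T_H). Setting W₁ = Q_H(1 − T_m/T_H) equal to W₂ = Q_m(1 − T_C/T_m) = Q_H·(T_m − T_C)/T_H gives T_H − T_m = T_m − T_C, so T_m = (T_H + T_C)/2 = (1443.00 + 317.15)/2 = 880 K.

T_m ≈ 880 K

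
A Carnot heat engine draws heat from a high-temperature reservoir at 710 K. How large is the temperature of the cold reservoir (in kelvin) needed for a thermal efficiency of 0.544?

From η = 1 − T_C/T_H, T_C = T_H·(1 − η) = 710.00 × (1 − 0.544) = 323.8 K.

T_C ≈ 323.8 K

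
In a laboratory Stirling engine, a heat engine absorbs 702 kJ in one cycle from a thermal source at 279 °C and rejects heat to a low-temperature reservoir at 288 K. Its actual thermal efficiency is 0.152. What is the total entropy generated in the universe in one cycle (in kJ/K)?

T_H = 279 °C → 279 + 273.15 = 552.15 K.
W = η·Q_H = 0.152 × 702 = 106.7 kJ, so Q_C = Q_H − W = 595.3 kJ.
Reservoir entropy changes: ΔS_H = −Q_H/T_H = −702/552.15 = -1.271 kJ/K and ΔS_C = +Q_C/T_C = 595.3/288.00 = 2.067 kJ/K.
ΔS_univ = −Q_H/T_H + Q_C/T_C = 0.796 kJ/K (> 0, since η = 0.152 < η_Carnot = 0.478).

ΔS_univ ≈ 0.796 kJ/K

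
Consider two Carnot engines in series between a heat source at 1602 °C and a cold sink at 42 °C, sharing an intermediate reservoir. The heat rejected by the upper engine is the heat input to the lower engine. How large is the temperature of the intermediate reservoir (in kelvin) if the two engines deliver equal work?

T_m ≈ 1100 K

T_H = 1602 °C → 1602 + 273.15 = 1875.15 K.
T_C = 42 °C → 42 + 273.15 = 315.15 K.
For reversible stages Q_m = Q_H·(T_m/T_H). Setting W₁ = Q_H(1 − T_m/T_H) equal to W₂ = Q_m(1 − T_C/T_m) = Q_H·(T_m − T_C)/T_H gives T_H − T_m = T_m − T_C, so T_m = (T_H + T_C)/2 = (1875.15 + 315.15)/2 = 1100 K.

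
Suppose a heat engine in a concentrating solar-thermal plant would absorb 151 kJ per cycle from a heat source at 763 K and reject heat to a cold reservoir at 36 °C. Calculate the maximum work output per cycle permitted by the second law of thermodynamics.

W_max ≈ 89.8 kJ

T_C = 36 °C → 36 + 273.15 = 309.15 K.
By the Carnot theorem, η_max = 1 − T_C/T_H = 1 − 309.15/763.00 = 0.5948.
W_max = η_max · Q_H = 0.5948 × 151 = 89.8 kJ.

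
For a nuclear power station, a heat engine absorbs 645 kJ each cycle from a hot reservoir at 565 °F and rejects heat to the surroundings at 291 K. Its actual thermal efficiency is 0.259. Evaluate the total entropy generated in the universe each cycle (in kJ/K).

ΔS_univ ≈ 0.5094 kJ/K

T_H = 565 °F → (565 − 32) × 5/9 = 296.11 °C = 569.26 K.
W = η·Q_H = 0.259 × 645 = 167.1 kJ, so Q_C = Q_H − W = 477.9 kJ.
Entropy balance on the reservoirs: −Q_H/T_H = -1.133 kJ/K, +Q_C/T_C = 1.642 kJ/K.
ΔS_univ = −Q_H/T_H + Q_C/T_C = 0.5094 kJ/K (> 0, since η = 0.259 < η_Carnot = 0.489).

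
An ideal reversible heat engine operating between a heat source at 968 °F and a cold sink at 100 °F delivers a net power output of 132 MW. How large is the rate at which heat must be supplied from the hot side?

T_H = 968 °F → (968 − 32) × 5/9 = 520.00 °C = 793.15 K.
T_C = 100 °F → (100 − 32) × 5/9 = 37.78 °C = 310.93 K.
The Carnot efficiency is η = 1 − T_C/T_H = 1 − 310.93/793.15 = 0.6080.
Q_H = W/η = 132/0.6080 = 217 MW.

Q̇_H ≈ 217 MW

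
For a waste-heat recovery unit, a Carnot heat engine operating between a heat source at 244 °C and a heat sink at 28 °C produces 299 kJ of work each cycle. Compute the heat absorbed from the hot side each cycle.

Q_H ≈ 716 kJ

T_H = 244 °C → 244 + 273.15 = 517.15 K.
T_C = 28 °C → 28 + 273.15 = 301.15 K.
The Carnot efficiency is η = 1 − T_C/T_H = 1 − 301.15/517.15 = 0.4177.
Q_H = W/η = 299/0.4177 = 716 kJ.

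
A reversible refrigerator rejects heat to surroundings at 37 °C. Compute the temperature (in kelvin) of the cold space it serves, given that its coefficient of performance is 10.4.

T_H = 37 °C → 37 + 273.15 = 310.15 K.
COP_R = T_C/(T_H − T_C) ⇒ T_C = T_H·COP_R/(1 + COP_R) = 310.15 × 10.4/(1 + 10.4) = 283 K.

T_C ≈ 283 K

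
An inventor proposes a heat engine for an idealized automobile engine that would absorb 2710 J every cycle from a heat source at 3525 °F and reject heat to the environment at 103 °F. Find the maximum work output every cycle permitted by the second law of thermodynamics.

W_max ≈ 2327 J

T_H = 3525 °F → (3525 − 32) × 5/9 = 1940.56 °C = 2213.71 K.
T_C = 103 °F → (103 − 32) × 5/9 = 39.44 °C = 312.59 K.
No engine can exceed the Carnot limit: η_max = 1 − T_C/T_H = 1 − 312.59/2213.71 = 0.8588.
W_max = η_max · Q_H = 0.8588 × 2710 = 2327 J.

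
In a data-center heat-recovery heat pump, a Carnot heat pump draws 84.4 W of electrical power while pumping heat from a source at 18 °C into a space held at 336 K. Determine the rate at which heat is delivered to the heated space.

T_C = 18 °C → 18 + 273.15 = 291.15 K.
COP_HP = T_H/(T_H − T_C) = 336.00/44.85 = 7.4916.
Q_H = COP_HP · W = 7.4916 × 84.4 = 632 W.

Q̇_H ≈ 632 W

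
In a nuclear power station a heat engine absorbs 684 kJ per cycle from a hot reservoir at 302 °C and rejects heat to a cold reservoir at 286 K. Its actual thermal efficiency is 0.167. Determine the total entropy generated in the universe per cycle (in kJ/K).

ΔS_univ ≈ 0.803 kJ/K

T_H = 302 °C → 302 + 273.15 = 575.15 K.
W = η·Q_H = 0.167 × 684 = 114.2 kJ, so Q_C = Q_H − W = 569.8 kJ.
The hot reservoir loses entropy Q_H/T_H = 684/575.15 = 1.189 kJ/K; the cold reservoir gains Q_C/T_C = 569.8/286.00 = 1.992 kJ/K.
ΔS_univ = −Q_H/T_H + Q_C/T_C = 0.803 kJ/K (> 0, since η = 0.167 < η_Carnot = 0.503).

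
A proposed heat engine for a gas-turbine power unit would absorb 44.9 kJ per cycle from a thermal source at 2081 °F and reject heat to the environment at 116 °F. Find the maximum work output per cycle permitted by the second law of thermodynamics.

T_H = 2081 °F → (2081 − 32) × 5/9 = 1138.33 °C = 1411.48 K.
T_C = 116 °F → (116 − 32) × 5/9 = 46.67 °C = 319.82 K.
By the Carnot theorem, η_max = 1 − T_C/T_H = 1 − 319.82/1411.48 = 0.7734.
W_max = η_max · Q_H = 0.7734 × 44.9 = 34.73 kJ.

W_max ≈ 34.73 kJ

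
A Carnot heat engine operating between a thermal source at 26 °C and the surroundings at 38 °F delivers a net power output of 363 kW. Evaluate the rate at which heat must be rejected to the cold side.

T_H = 26 °C → 26 + 273.15 = 299.15 K.
T_C = 38 °F → (38 − 32) × 5/9 = 3.33 °C = 276.48 K.
η_rev = 1 − T_C/T_H = 1 − 276.48/299.15 = 0.0758.
Since Q_C/Q_H = T_C/T_H and Q_H = W/η, Q_C = W·T_C/(T_H − T_C) = 363 × 276.48/22.67 = 4430 kW.

Q̇_C ≈ 4430 kW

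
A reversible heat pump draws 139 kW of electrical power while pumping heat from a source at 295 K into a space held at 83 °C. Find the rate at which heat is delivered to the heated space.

T_H = 83 °C → 83 + 273.15 = 356.15 K.
Reversible heating COP: COP_HP = T_H/(T_H − T_C) = 356.15/61.15 = 5.8242.
Q_H = COP_HP · W = 5.8242 × 139 = 809.6 kW.

Q̇_H ≈ 809.6 kW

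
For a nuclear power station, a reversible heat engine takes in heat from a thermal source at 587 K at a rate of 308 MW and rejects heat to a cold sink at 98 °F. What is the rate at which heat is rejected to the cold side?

T_C = 98 °F → (98 − 32) × 5/9 = 36.67 °C = 309.82 K.
For a reversible engine, η = 1 − T_C/T_H = 1 − 309.82/587.00 = 0.4722.
For a reversible cycle Q_C/Q_H = T_C/T_H, so Q_C = 308 × 309.82/587.00 = 162.6 MW.

Q̇_C ≈ 162.6 MW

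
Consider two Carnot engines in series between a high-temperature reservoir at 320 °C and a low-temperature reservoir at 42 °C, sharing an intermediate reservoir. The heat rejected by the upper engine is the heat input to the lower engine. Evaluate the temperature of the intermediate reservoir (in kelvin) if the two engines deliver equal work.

T_m ≈ 454 K

T_H = 320 °C → 320 + 273.15 = 593.15 K.
T_C = 42 °C → 42 + 273.15 = 315.15 K.
For reversible stages Q_m = Q_H·(T_m/T_H). Setting W₁ = Q_H(1 − T_m/T_H) equal to W₂ = Q_m(1 − T_C/T_m) = Q_H·(T_m − T_C)/T_H gives T_H − T_m = T_m − T_C, so T_m = (T_H + T_C)/2 = (593.15 + 315.15)/2 = 454 K.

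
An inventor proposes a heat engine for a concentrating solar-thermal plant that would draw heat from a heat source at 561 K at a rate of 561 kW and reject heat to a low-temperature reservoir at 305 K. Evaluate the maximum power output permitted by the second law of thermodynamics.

By the Carnot theorem, η_max = 1 − T_C/T_H = 1 − 305.00/561.00 = 0.4563.
W_max = η_max · Q_H = 0.4563 × 561 = 256.0 kW.

Ẇ_max ≈ 256.0 kW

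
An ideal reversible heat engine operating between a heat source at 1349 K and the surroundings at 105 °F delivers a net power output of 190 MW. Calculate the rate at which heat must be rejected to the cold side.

T_C = 105 °F → (105 − 32) × 5/9 = 40.56 °C = 313.71 K.
For a reversible engine, η = 1 − T_C/T_H = 1 − 313.71/1349.00 = 0.7675.
Since Q_C/Q_H = T_C/T_H and Q_H = W/η, Q_C = W·T_C/(T_H − T_C) = 190 × 313.71/1035.29 = 57.57 MW.

Q̇_C ≈ 57.57 MW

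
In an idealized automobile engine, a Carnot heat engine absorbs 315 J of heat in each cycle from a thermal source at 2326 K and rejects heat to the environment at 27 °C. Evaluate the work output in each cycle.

T_C = 27 °C → 27 + 273.15 = 300.15 K.
Since the cycle is reversible, η = 1 − T_C/T_H = 1 − 300.15/2326.00 = 0.8710.
W = η·Q_H = 0.8710 × 315 = 274 J.

W ≈ 274 J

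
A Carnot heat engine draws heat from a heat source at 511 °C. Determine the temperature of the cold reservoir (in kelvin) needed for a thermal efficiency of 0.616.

T_H = 511 °C → 511 + 273.15 = 784.15 K.
From η = 1 − T_C/T_H, T_C = T_H·(1 − η) = 784.15 × (1 − 0.616) = 301 K.

T_C ≈ 301 K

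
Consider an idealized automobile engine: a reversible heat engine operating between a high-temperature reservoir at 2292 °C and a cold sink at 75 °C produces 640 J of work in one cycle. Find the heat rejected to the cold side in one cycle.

Q_C ≈ 101 J

T_H = 2292 °C → 2292 + 273.15 = 2565.15 K.
T_C = 75 °C → 75 + 273.15 = 348.15 K.
The Carnot efficiency is η = 1 − T_C/T_H = 1 − 348.15/2565.15 = 0.8643.
Since Q_C/Q_H = T_C/T_H and Q_H = W/η, Q_C = W·T_C/(T_H − T_C) = 640 × 348.15/2217.00 = 101 J.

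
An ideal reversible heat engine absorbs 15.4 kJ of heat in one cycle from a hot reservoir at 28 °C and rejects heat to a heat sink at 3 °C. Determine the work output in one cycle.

W ≈ 1.28 kJ

T_H = 28 °C → 28 + 273.15 = 301.15 K.
T_C = 3 °C → 3 + 273.15 = 276.15 K.
η_rev = 1 − T_C/T_H = 1 − 276.15/301.15 = 0.0830.
W = η·Q_H = 0.0830 × 15.4 = 1.28 kJ.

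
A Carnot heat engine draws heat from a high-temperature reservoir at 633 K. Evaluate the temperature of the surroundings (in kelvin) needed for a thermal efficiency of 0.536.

From η = 1 − T_C/T_H, T_C = T_H·(1 − η) = 633.00 × (1 − 0.536) = 294 K.

T_C ≈ 294 K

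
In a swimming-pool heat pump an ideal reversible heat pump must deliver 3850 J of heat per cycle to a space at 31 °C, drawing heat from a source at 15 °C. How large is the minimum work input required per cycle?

T_H = 31 °C → 31 + 273.15 = 304.15 K.
T_C = 15 °C → 15 + 273.15 = 288.15 K.
Reversible heating COP: COP_HP = T_H/(T_H − T_C) = 304.15/16.00 = 19.0094.
W = Q_H/COP_HP = 3850/19.0094 = 203 J.

W_in ≈ 203 J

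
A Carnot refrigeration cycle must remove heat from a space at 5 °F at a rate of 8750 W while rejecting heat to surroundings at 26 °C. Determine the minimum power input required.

T_H = 26 °C → 26 + 273.15 = 299.15 K.
T_C = 5 °F → (5 − 32) × 5/9 = -15.00 °C = 258.15 K.
The reversible coefficient of performance is COP_R = T_C/(T_H − T_C) = 258.15/41.00 = 6.2963.
W = Q_C/COP_R = 8750/6.2963 = 1390 W.

Ẇ_in ≈ 1390 W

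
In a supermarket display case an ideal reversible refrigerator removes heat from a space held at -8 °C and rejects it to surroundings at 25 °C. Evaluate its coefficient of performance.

COP_R ≈ 8.035

T_H = 25 °C → 25 + 273.15 = 298.15 K.
T_C = -8 °C → -8 + 273.15 = 265.15 K.
For a reversible refrigerator, COP_R = T_C/(T_H − T_C) = 265.15/(298.15 − 265.15) = 8.035.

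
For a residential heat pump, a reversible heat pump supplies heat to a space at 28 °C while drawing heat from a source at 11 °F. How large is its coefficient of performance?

COP_HP ≈ 7.59

T_H = 28 °C → 28 + 273.15 = 301.15 K.
T_C = 11 °F → (11 − 32) × 5/9 = -11.67 °C = 261.48 K.
COP_HP = T_H/(T_H − T_C) = 301.15/(301.15 − 261.48) = 7.59.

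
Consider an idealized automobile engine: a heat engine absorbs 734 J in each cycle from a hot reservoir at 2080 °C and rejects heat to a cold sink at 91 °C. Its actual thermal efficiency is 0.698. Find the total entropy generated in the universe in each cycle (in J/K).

ΔS_univ ≈ 0.297 J/K

T_H = 2080 °C → 2080 + 273.15 = 2353.15 K.
T_C = 91 °C → 91 + 273.15 = 364.15 K.
W = η·Q_H = 0.698 × 734 = 512.3 J, so Q_C = Q_H − W = 221.7 J.
The hot reservoir loses entropy Q_H/T_H = 734/2353.15 = 0.3119 J/K; the cold reservoir gains Q_C/T_C = 221.7/364.15 = 0.6087 J/K.
ΔS_univ = −Q_H/T_H + Q_C/T_C = 0.297 J/K (> 0, since η = 0.698 < η_Carnot = 0.845).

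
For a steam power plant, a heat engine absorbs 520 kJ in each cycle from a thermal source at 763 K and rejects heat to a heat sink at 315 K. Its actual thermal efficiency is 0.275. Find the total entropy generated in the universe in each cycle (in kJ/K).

W = η·Q_H = 0.275 × 520 = 143.0 kJ, so Q_C = Q_H − W = 377.0 kJ.
Reservoir entropy changes: ΔS_H = −Q_H/T_H = −520/763.00 = -0.6815 kJ/K and ΔS_C = +Q_C/T_C = 377.0/315.00 = 1.197 kJ/K.
ΔS_univ = −Q_H/T_H + Q_C/T_C = 0.5153 kJ/K (> 0, since η = 0.275 < η_Carnot = 0.587).

ΔS_univ ≈ 0.5153 kJ/K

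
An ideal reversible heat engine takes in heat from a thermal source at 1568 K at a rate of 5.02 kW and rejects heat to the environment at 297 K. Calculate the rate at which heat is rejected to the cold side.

For a reversible engine, η = 1 − T_C/T_H = 1 − 297.00/1568.00 = 0.8106.
For a reversible cycle Q_C/Q_H = T_C/T_H, so Q_C = 5.02 × 297.00/1568.00 = 0.951 kW.

Q̇_C ≈ 0.951 kW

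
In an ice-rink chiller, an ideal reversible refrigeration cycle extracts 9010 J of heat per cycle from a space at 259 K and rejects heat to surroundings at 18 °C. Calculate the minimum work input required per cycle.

W_in ≈ 1118 J

T_H = 18 °C → 18 + 273.15 = 291.15 K.
The reversible coefficient of performance is COP_R = T_C/(T_H − T_C) = 259.00/32.15 = 8.0560.
W = Q_C/COP_R = 9010/8.0560 = 1118 J.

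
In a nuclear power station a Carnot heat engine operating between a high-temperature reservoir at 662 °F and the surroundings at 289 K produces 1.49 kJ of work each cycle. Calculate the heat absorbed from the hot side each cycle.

T_H = 662 °F → (662 − 32) × 5/9 = 350.00 °C = 623.15 K.
Since the cycle is reversible, η = 1 − T_C/T_H = 1 − 289.00/623.15 = 0.5362.
Q_H = W/η = 1.49/0.5362 = 2.78 kJ.

Q_H ≈ 2.78 kJ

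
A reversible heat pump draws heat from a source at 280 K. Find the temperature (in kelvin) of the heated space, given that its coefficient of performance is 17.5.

T_H ≈ 297.0 K

COP_HP = T_H/(T_H − T_C) ⇒ T_H = T_C·COP_HP/(COP_HP − 1) = 280.00 × 17.5/(17.5 − 1) = 297.0 K.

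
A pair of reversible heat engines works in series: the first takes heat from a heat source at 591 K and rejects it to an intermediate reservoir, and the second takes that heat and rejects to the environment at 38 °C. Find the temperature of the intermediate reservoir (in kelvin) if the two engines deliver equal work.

T_C = 38 °C → 38 + 273.15 = 311.15 K.
For reversible stages Q_m = Q_H·(T_m/T_H). Setting W₁ = Q_H(1 − T_m/T_H) equal to W₂ = Q_m(1 − T_C/T_m) = Q_H·(T_m − T_C)/T_H gives T_H − T_m = T_m − T_C, so T_m = (T_H + T_C)/2 = (591.00 + 311.15)/2 = 451 K.

T_m ≈ 451 K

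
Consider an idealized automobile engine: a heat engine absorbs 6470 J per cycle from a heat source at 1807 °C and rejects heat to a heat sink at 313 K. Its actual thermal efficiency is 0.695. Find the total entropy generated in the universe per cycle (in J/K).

ΔS_univ ≈ 3.19 J/K

T_H = 1807 °C → 1807 + 273.15 = 2080.15 K.
W = η·Q_H = 0.695 × 6470 = 4497 J, so Q_C = Q_H − W = 1973 J.
The hot reservoir loses entropy Q_H/T_H = 6470/2080.15 = 3.110 J/K; the cold reservoir gains Q_C/T_C = 1973/313.00 = 6.305 J/K.
ΔS_univ = −Q_H/T_H + Q_C/T_C = 3.19 J/K (> 0, since η = 0.695 < η_Carnot = 0.850).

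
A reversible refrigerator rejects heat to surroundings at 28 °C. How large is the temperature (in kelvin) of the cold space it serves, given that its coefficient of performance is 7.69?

T_H = 28 °C → 28 + 273.15 = 301.15 K.
COP_R = T_C/(T_H − T_C) ⇒ T_C = T_H·COP_R/(1 + COP_R) = 301.15 × 7.69/(1 + 7.69) = 266.5 K.

T_C ≈ 266.5 K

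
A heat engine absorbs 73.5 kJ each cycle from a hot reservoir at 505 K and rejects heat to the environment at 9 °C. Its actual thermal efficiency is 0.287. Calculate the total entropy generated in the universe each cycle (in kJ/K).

ΔS_univ ≈ 0.04019 kJ/K

T_C = 9 °C → 9 + 273.15 = 282.15 K.
W = η·Q_H = 0.287 × 73.5 = 21.09 kJ, so Q_C = Q_H − W = 52.41 kJ.
Entropy balance on the reservoirs: −Q_H/T_H = -0.1455 kJ/K, +Q_C/T_C = 0.1857 kJ/K.
ΔS_univ = −Q_H/T_H + Q_C/T_C = 0.04019 kJ/K (> 0, since η = 0.287 < η_Carnot = 0.441).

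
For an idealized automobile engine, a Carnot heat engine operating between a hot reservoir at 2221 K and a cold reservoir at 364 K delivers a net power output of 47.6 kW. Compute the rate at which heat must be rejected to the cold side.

Since the cycle is reversible, η = 1 − T_C/T_H = 1 − 364.00/2221.00 = 0.8361.
Since Q_C/Q_H = T_C/T_H and Q_H = W/η, Q_C = W·T_C/(T_H − T_C) = 47.6 × 364.00/1857.00 = 9.33 kW.

Q̇_C ≈ 9.33 kW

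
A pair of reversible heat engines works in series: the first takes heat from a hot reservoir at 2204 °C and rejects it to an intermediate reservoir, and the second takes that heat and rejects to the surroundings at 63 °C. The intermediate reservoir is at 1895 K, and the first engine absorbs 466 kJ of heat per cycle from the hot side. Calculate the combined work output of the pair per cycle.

W_total ≈ 402.8 kJ

T_H = 2204 °C → 2204 + 273.15 = 2477.15 K.
T_C = 63 °C → 63 + 273.15 = 336.15 K.
Two reversible stages in series are equivalent to a single Carnot engine between T_H and T_C, so η_total = 1 − T_C/T_H = 1 − 336.15/2477.15 = 0.8643.
W_total = η_total · Q_H = 0.8643 × 466 = 402.8 kJ.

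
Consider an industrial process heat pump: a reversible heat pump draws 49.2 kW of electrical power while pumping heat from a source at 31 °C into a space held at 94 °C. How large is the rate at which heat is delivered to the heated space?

T_H = 94 °C → 94 + 273.15 = 367.15 K.
T_C = 31 °C → 31 + 273.15 = 304.15 K.
COP_HP = T_H/(T_H − T_C) = 367.15/63.00 = 5.8278.
Q_H = COP_HP · W = 5.8278 × 49.2 = 287 kW.

Q̇_H ≈ 287 kW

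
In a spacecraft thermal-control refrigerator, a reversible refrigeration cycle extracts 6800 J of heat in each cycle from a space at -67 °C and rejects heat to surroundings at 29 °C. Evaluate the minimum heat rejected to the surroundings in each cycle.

Q_H ≈ 9967 J

T_H = 29 °C → 29 + 273.15 = 302.15 K.
T_C = -67 °C → -67 + 273.15 = 206.15 K.
For a reversible cycle Q_H/Q_C = T_H/T_C, so Q_H = Q_C·T_H/T_C = 6800 × 302.15/206.15 = 9967 J.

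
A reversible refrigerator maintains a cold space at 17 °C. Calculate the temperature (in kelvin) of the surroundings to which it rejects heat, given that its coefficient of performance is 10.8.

T_H ≈ 317 K

T_C = 17 °C → 17 + 273.15 = 290.15 K.
COP_R = T_C/(T_H − T_C) ⇒ T_H = T_C·(1 + 1/COP_R) = 290.15 × (1 + 1/10.8) = 317 K.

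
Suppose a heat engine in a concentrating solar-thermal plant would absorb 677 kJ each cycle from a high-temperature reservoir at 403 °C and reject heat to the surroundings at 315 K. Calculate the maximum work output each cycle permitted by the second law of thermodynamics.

T_H = 403 °C → 403 + 273.15 = 676.15 K.
By the Carnot theorem, η_max = 1 − T_C/T_H = 1 − 315.00/676.15 = 0.5341.
W_max = η_max · Q_H = 0.5341 × 677 = 361.6 kJ.

W_max ≈ 361.6 kJ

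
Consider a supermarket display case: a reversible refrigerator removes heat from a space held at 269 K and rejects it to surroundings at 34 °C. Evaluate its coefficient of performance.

COP_R ≈ 7.051

T_H = 34 °C → 34 + 273.15 = 307.15 K.
The reversible coefficient of performance is COP_R = T_C/(T_H − T_C) = 269.00/(307.15 − 269.00) = 7.051.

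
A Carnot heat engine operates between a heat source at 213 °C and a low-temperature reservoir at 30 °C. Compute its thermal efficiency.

T_H = 213 °C → 213 + 273.15 = 486.15 K.
T_C = 30 °C → 30 + 273.15 = 303.15 K.
Since the cycle is reversible, η = 1 − T_C/T_H = 1 − 303.15/486.15 = 0.376.

η ≈ 0.376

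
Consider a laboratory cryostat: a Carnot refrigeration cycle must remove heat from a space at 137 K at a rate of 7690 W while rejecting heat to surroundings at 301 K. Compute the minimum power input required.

Ẇ_in ≈ 9210 W

The reversible coefficient of performance is COP_R = T_C/(T_H − T_C) = 137.00/164.00 = 0.8354.
W = Q_C/COP_R = 7690/0.8354 = 9210 W.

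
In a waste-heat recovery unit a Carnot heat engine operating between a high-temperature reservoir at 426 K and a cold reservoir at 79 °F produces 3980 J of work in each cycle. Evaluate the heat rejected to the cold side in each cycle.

Q_C ≈ 9400 J

T_C = 79 °F → (79 − 32) × 5/9 = 26.11 °C = 299.26 K.
For a reversible engine, η = 1 − T_C/T_H = 1 − 299.26/426.00 = 0.2975.
Since Q_C/Q_H = T_C/T_H and Q_H = W/η, Q_C = W·T_C/(T_H − T_C) = 3980 × 299.26/126.74 = 9400 J.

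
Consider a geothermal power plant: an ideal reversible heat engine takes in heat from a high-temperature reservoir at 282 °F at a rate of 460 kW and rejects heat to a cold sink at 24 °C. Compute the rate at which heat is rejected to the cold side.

T_H = 282 °F → (282 − 32) × 5/9 = 138.89 °C = 412.04 K.
T_C = 24 °C → 24 + 273.15 = 297.15 K.
Carnot efficiency: η = 1 − T_C/T_H = 1 − 297.15/412.04 = 0.2788.
For a reversible cycle Q_C/Q_H = T_C/T_H, so Q_C = 460 × 297.15/412.04 = 331.7 kW.

Q̇_C ≈ 331.7 kW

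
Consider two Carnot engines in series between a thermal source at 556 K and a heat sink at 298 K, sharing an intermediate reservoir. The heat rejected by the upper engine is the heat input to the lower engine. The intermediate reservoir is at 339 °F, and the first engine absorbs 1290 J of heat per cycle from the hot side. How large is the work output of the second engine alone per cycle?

W₂ ≈ 338 J

T_m = 339 °F → (339 − 32) × 5/9 = 170.56 °C = 443.71 K.
Heat entering the second stage: Q_m = Q_H·(T_m/T_H) = 1290 × 443.71/556.00 = 1030 J.
Second-stage efficiency η₂ = 1 − T_C/T_m = 1 − 298.00/443.71 = 0.3284, so W₂ = η₂·Q_m = 338 J.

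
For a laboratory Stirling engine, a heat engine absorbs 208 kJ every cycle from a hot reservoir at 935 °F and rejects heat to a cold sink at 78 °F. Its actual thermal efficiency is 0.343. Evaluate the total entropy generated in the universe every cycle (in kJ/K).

ΔS_univ ≈ 0.189 kJ/K

T_H = 935 °F → (935 − 32) × 5/9 = 501.67 °C = 774.82 K.
T_C = 78 °F → (78 − 32) × 5/9 = 25.56 °C = 298.71 K.
W = η·Q_H = 0.343 × 208 = 71.34 kJ, so Q_C = Q_H − W = 136.7 kJ.
Entropy balance on the reservoirs: −Q_H/T_H = -0.2685 kJ/K, +Q_C/T_C = 0.4575 kJ/K.
ΔS_univ = −Q_H/T_H + Q_C/T_C = 0.189 kJ/K (> 0, since η = 0.343 < η_Carnot = 0.614).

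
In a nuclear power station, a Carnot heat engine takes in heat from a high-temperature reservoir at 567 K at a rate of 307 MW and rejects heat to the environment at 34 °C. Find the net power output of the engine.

T_C = 34 °C → 34 + 273.15 = 307.15 K.
For a reversible engine, η = 1 − T_C/T_H = 1 − 307.15/567.00 = 0.4583.
W = η·Q_H = 0.4583 × 307 = 141 MW.

Ẇ ≈ 141 MW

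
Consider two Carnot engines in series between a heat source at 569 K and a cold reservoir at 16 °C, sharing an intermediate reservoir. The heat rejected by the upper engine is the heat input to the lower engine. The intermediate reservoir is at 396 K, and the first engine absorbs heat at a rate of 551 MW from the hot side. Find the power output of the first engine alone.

Ẇ₁ ≈ 167.5 MW

T_C = 16 °C → 16 + 273.15 = 289.15 K.
First-stage efficiency η₁ = 1 − T_m/T_H = 1 − 396.00/569.00 = 0.3040.
W₁ = η₁·Q_H = 0.3040 × 551 = 167.5 MW.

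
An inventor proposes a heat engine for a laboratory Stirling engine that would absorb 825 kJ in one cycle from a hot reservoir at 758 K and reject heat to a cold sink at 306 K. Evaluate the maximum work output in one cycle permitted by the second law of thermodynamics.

W_max ≈ 492.0 kJ

No engine can exceed the Carnot limit: η_max = 1 − T_C/T_H = 1 − 306.00/758.00 = 0.5963.
W_max = η_max · Q_H = 0.5963 × 825 = 492.0 kJ.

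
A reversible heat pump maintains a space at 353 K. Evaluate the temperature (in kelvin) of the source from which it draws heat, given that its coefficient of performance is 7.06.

COP_HP = T_H/(T_H − T_C) ⇒ T_C = T_H·(COP_HP − 1)/COP_HP = 353.00 × (7.06 − 1)/7.06 = 303.0 K.

T_C ≈ 303.0 K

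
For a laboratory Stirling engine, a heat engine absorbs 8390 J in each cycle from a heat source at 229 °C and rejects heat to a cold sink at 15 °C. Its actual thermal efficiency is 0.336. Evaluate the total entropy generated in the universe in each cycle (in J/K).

ΔS_univ ≈ 2.625 J/K

T_H = 229 °C → 229 + 273.15 = 502.15 K.
T_C = 15 °C → 15 + 273.15 = 288.15 K.
W = η·Q_H = 0.336 × 8390 = 2819 J, so Q_C = Q_H − W = 5571 J.
Reservoir entropy changes: ΔS_H = −Q_H/T_H = −8390/502.15 = -16.71 J/K and ΔS_C = +Q_C/T_C = 5571/288.15 = 19.33 J/K.
ΔS_univ = −Q_H/T_H + Q_C/T_C = 2.625 J/K (> 0, since η = 0.336 < η_Carnot = 0.426).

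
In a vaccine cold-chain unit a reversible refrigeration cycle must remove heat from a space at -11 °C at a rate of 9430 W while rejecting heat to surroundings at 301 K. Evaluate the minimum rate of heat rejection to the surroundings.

T_C = -11 °C → -11 + 273.15 = 262.15 K.
For a reversible cycle Q_H/Q_C = T_H/T_C, so Q_H = Q_C·T_H/T_C = 9430 × 301.00/262.15 = 10800 W.

Q̇_H ≈ 10800 W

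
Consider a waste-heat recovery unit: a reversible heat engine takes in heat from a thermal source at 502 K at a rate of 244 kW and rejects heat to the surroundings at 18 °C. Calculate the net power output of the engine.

Ẇ ≈ 102.5 kW

T_C = 18 °C → 18 + 273.15 = 291.15 K.
η_rev = 1 − T_C/T_H = 1 − 291.15/502.00 = 0.4200.
W = η·Q_H = 0.4200 × 244 = 102.5 kW.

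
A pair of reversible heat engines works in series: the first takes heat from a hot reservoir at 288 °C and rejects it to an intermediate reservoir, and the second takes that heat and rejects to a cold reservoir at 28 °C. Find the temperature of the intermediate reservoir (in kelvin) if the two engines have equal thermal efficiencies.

T_H = 288 °C → 288 + 273.15 = 561.15 K.
T_C = 28 °C → 28 + 273.15 = 301.15 K.
Equal efficiencies require 1 − T_m/T_H = 1 − T_C/T_m, i.e. T_m/T_H = T_C/T_m, so T_m = √(T_H·T_C) = √(561.15 × 301.15) = 411 K.

T_m ≈ 411 K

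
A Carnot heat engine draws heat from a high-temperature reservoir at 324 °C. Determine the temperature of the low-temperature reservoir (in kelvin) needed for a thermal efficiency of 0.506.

T_H = 324 °C → 324 + 273.15 = 597.15 K.
From η = 1 − T_C/T_H, T_C = T_H·(1 − η) = 597.15 × (1 − 0.506) = 295 K.

T_C ≈ 295 K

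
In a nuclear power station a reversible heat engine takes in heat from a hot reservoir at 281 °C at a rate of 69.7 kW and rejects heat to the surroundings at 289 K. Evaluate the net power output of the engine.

T_H = 281 °C → 281 + 273.15 = 554.15 K.
For a reversible engine, η = 1 − T_C/T_H = 1 − 289.00/554.15 = 0.4785.
W = η·Q_H = 0.4785 × 69.7 = 33.4 kW.

Ẇ ≈ 33.4 kW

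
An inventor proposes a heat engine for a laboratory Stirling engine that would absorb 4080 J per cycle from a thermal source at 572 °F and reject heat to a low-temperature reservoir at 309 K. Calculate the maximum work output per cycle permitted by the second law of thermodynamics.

W_max ≈ 1880 J

T_H = 572 °F → (572 − 32) × 5/9 = 300.00 °C = 573.15 K.
The upper bound on efficiency is η_max = 1 − T_C/T_H = 1 − 309.00/573.15 = 0.4609.
W_max = η_max · Q_H = 0.4609 × 4080 = 1880 J.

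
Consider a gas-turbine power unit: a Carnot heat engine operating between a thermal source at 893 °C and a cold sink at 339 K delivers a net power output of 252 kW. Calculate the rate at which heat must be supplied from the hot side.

T_H = 893 °C → 893 + 273.15 = 1166.15 K.
For a reversible engine, η = 1 − T_C/T_H = 1 − 339.00/1166.15 = 0.7093.
Q_H = W/η = 252/0.7093 = 355 kW.

Q̇_H ≈ 355 kW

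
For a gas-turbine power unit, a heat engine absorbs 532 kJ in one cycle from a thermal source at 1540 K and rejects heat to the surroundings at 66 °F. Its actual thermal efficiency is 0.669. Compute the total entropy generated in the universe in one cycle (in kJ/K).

T_C = 66 °F → (66 − 32) × 5/9 = 18.89 °C = 292.04 K.
W = η·Q_H = 0.669 × 532 = 355.9 kJ, so Q_C = Q_H − W = 176.1 kJ.
Reservoir entropy changes: ΔS_H = −Q_H/T_H = −532/1540.00 = -0.3455 kJ/K and ΔS_C = +Q_C/T_C = 176.1/292.04 = 0.6030 kJ/K.
ΔS_univ = −Q_H/T_H + Q_C/T_C = 0.258 kJ/K (> 0, since η = 0.669 < η_Carnot = 0.810).

ΔS_univ ≈ 0.258 kJ/K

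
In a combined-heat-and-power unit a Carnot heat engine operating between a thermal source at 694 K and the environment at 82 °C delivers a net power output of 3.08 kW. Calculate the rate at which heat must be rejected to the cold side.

Q̇_C ≈ 3.23 kW

T_C = 82 °C → 82 + 273.15 = 355.15 K.
Carnot efficiency: η = 1 − T_C/T_H = 1 − 355.15/694.00 = 0.4883.
Since Q_C/Q_H = T_C/T_H and Q_H = W/η, Q_C = W·T_C/(T_H − T_C) = 3.08 × 355.15/338.85 = 3.23 kW.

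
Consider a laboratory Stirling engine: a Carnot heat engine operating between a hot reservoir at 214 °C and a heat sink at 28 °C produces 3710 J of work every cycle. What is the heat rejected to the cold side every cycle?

T_H = 214 °C → 214 + 273.15 = 487.15 K.
T_C = 28 °C → 28 + 273.15 = 301.15 K.
Carnot efficiency: η = 1 − T_C/T_H = 1 − 301.15/487.15 = 0.3818.
Since Q_C/Q_H = T_C/T_H and Q_H = W/η, Q_C = W·T_C/(T_H − T_C) = 3710 × 301.15/186.00 = 6010 J.

Q_C ≈ 6010 J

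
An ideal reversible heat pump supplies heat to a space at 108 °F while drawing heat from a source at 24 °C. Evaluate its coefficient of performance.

T_H = 108 °F → (108 − 32) × 5/9 = 42.22 °C = 315.37 K.
T_C = 24 °C → 24 + 273.15 = 297.15 K.
Reversible heating COP: COP_HP = T_H/(T_H − T_C) = 315.37/(315.37 − 297.15) = 17.31.

COP_HP ≈ 17.31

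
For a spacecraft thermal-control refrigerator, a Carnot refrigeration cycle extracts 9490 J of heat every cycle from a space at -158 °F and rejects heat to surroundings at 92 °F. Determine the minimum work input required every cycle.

T_H = 92 °F → (92 − 32) × 5/9 = 33.33 °C = 306.48 K.
T_C = -158 °F → (-158 − 32) × 5/9 = -105.56 °C = 167.59 K.
COP_R = T_C/(T_H − T_C) = 167.59/138.89 = 1.2067.
W = Q_C/COP_R = 9490/1.2067 = 7860 J.

W_in ≈ 7860 J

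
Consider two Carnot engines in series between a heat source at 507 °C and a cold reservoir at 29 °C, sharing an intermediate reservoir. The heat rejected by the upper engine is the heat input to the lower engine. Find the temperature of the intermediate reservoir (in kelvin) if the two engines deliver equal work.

T_m ≈ 541.1 K

T_H = 507 °C → 507 + 273.15 = 780.15 K.
T_C = 29 °C → 29 + 273.15 = 302.15 K.
For reversible stages Q_m = Q_H·(T_m/T_H). Setting W₁ = Q_H(1 − T_m/T_H) equal to W₂ = Q_m(1 − T_C/T_m) = Q_H·(T_m − T_C)/T_H gives T_H − T_m = T_m − T_C, so T_m = (T_H + T_C)/2 = (780.15 + 302.15)/2 = 541.1 K.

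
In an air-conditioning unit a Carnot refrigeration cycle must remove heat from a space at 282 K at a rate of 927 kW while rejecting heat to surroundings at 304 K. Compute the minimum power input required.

Ẇ_in ≈ 72.32 kW

The reversible coefficient of performance is COP_R = T_C/(T_H − T_C) = 282.00/22.00 = 12.8182.
W = Q_C/COP_R = 927/12.8182 = 72.32 kW.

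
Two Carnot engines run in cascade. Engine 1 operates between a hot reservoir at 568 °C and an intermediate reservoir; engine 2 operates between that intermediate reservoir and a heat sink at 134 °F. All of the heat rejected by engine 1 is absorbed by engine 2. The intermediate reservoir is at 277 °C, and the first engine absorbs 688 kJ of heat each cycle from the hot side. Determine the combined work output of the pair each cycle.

T_H = 568 °C → 568 + 273.15 = 841.15 K.
T_C = 134 °F → (134 − 32) × 5/9 = 56.67 °C = 329.82 K.
Two reversible stages in series are equivalent to a single Carnot engine between T_H and T_C, so η_total = 1 − T_C/T_H = 1 − 329.82/841.15 = 0.6079.
W_total = η_total · Q_H = 0.6079 × 688 = 418 kJ.

W_total ≈ 418 kJ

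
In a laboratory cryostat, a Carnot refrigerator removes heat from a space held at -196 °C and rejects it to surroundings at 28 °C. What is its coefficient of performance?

COP_R ≈ 0.344

T_H = 28 °C → 28 + 273.15 = 301.15 K.
T_C = -196 °C → -196 + 273.15 = 77.15 K.
Carnot COP: COP_R = T_C/(T_H − T_C) = 77.15/(301.15 − 77.15) = 0.344.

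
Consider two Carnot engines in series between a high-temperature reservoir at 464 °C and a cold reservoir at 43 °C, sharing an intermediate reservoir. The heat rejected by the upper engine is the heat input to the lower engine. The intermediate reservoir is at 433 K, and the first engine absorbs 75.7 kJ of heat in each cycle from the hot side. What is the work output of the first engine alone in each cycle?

T_H = 464 °C → 464 + 273.15 = 737.15 K.
T_C = 43 °C → 43 + 273.15 = 316.15 K.
First-stage efficiency η₁ = 1 − T_m/T_H = 1 − 433.00/737.15 = 0.4126.
W₁ = η₁·Q_H = 0.4126 × 75.7 = 31.23 kJ.

W₁ ≈ 31.23 kJ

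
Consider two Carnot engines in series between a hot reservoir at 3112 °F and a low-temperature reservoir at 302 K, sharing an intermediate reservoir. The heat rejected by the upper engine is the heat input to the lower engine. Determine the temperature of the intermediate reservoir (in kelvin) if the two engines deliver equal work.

T_H = 3112 °F → (3112 − 32) × 5/9 = 1711.11 °C = 1984.26 K.
For reversible stages Q_m = Q_H·(T_m/T_H). Setting W₁ = Q_H(1 − T_m/T_H) equal to W₂ = Q_m(1 − T_C/T_m) = Q_H·(T_m − T_C)/T_H gives T_H − T_m = T_m − T_C, so T_m = (T_H + T_C)/2 = (1984.26 + 302.00)/2 = 1140 K.

T_m ≈ 1140 K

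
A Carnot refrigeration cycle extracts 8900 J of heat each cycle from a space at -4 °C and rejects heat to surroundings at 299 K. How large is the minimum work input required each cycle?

T_C = -4 °C → -4 + 273.15 = 269.15 K.
For a reversible refrigerator, COP_R = T_C/(T_H − T_C) = 269.15/29.85 = 9.0168.
W = Q_C/COP_R = 8900/9.0168 = 987.1 J.

W_in ≈ 987.1 J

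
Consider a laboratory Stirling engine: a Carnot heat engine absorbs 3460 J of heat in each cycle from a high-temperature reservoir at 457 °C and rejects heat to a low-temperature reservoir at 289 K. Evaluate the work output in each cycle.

T_H = 457 °C → 457 + 273.15 = 730.15 K.
Since the cycle is reversible, η = 1 − T_C/T_H = 1 − 289.00/730.15 = 0.6042.
W = η·Q_H = 0.6042 × 3460 = 2091 J.

W ≈ 2091 J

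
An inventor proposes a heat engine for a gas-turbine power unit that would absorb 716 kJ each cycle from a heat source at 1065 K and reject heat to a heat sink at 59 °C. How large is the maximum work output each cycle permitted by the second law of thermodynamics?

T_C = 59 °C → 59 + 273.15 = 332.15 K.
By the Carnot theorem, η_max = 1 − T_C/T_H = 1 − 332.15/1065.00 = 0.6881.
W_max = η_max · Q_H = 0.6881 × 716 = 492.7 kJ.

W_max ≈ 492.7 kJ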